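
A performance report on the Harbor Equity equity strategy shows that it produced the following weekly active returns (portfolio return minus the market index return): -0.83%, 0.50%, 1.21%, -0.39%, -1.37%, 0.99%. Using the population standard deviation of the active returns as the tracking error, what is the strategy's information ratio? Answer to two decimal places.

r̄ = (-0.83 + 0.5 + 1.21 − 0.39 − 1.37 + 0.99) / 6 = 0.0183%
Σ(r − r̄)² = (-0.83 − 0.0183)² + (0.5 − 0.0183)² + … = 5.4101
σ = √[5.4101 / 6] = 0.9496%
IR = r̄ / tracking error = 0.0183 / 0.9496 = 0.0193

0.02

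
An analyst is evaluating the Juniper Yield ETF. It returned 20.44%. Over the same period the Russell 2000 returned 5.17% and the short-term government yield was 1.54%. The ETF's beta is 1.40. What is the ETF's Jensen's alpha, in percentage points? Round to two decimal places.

CAPM expected return = Rf + β(Rm − Rf) = 1.54% + 1.40 × (5.17% − 1.54%) = 1.54 + 1.40 × 3.63 = 6.6220%
Jensen's α = Rp − E[R] = 20.44% − 6.6220% = 13.8180

13.82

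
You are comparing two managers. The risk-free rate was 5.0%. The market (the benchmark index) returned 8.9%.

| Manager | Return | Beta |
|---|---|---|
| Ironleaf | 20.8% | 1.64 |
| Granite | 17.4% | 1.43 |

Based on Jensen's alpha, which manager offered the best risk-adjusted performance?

Ironleaf

Ironleaf: α = 20.8% − [5.0% + 1.64 × (8.9% − 5.0%)] = 9.404
Granite: α = 17.4% − [5.0% + 1.43 × (8.9% − 5.0%)] = 6.823
Highest: Ironleaf (9.404).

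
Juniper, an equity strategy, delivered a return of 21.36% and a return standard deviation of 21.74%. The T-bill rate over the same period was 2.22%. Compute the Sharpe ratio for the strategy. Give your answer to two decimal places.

0.88

Sharpe = (Rp − Rf) / σp = (21.36% − 2.22%) / 21.74% = 19.14% / 21.74% = 0.8804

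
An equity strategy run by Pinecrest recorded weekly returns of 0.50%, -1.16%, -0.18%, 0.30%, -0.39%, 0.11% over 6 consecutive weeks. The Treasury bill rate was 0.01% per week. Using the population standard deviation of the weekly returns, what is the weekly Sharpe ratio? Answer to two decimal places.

-0.27

Mean return r̄ = -0.820 / 6 = -0.1367%
Σ(r − r̄)² = 1.7701; population σ = √(1.7701/6) = 0.5432%
Sharpe = (r̄ − rf) / σ = (-0.1367 − 0.01) / 0.5432 = -0.1467 / 0.5432 = -0.2701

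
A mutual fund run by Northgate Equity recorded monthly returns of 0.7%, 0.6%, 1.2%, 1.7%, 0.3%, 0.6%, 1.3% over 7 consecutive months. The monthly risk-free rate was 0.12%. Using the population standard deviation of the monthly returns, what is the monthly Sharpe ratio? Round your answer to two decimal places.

1.73

r̄ = (0.7 + 0.6 + 1.2 + 1.7 + 0.3 + 0.6 + 1.3) / 7 = 0.9143%
Σ(r − r̄)² = 1.4686; population σ = √(1.4686/7) = 0.4580%
Sharpe = (r̄ − rf) / σ = (0.9143 − 0.12) / 0.4580 = 0.7943 / 0.4580 = 1.7343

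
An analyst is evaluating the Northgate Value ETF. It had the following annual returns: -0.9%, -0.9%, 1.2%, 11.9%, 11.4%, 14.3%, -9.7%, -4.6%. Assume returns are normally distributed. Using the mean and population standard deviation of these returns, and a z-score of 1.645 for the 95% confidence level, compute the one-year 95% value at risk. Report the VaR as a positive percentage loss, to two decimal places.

10.55

Mean return r̄ = 22.70 / 8 = 2.8375%
Σ(r − r̄)² = (-0.9 − 2.8375)² + (-0.9 − 2.8375)² + (1.2 − 2.8375)² + … = 529.9588
σ = √[529.9588 / 8] = 8.1391%
VaR = −(r̄ − z·σ) = −(2.8375 − 1.645 × 8.1391) = −(-10.5513) = 10.5513%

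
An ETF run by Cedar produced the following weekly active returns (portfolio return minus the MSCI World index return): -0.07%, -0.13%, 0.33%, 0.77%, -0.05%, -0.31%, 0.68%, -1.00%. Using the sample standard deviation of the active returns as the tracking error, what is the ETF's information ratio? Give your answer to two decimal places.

0.05

μ = (-0.07 − 0.13 + 0.33 + 0.77 − 0.05 − 0.31 + 0.68 − 1) / 8 = 0.0275%
Σ(r − μ)² = (-0.07 − 0.0275)² + (-0.13 − 0.0275)² + … = 2.2786
sample σ = √(2.2786 / 7) = √0.3255 = 0.5705%
IR = μ / tracking error = 0.0275 / 0.5705 = 0.0482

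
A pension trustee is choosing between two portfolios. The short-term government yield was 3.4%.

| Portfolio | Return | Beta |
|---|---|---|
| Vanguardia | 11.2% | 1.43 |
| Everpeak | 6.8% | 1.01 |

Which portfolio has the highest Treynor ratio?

Vanguardia: Treynor = (11.2% − 3.4%) / 1.43 = 5.455
Everpeak: Treynor = (6.8% − 3.4%) / 1.01 = 3.366
Highest: Vanguardia (5.455).

Vanguardia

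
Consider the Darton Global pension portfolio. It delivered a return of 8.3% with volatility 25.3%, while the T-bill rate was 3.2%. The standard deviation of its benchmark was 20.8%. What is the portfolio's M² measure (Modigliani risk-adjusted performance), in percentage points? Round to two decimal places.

7.39

Sharpe = (Rp − Rf) / σp = (8.3% − 3.2%) / 25.3% = 0.2016
M² = Rf + Sharpe × σm = 3.2% + 0.2016 × 20.8% = 7.3933%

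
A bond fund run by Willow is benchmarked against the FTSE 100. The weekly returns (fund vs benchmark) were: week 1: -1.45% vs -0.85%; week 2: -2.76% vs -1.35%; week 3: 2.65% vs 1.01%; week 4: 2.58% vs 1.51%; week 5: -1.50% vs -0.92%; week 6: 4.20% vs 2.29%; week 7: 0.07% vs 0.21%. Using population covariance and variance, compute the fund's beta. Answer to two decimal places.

r̄p = 0.5414%,  r̄m = 0.2714%
Cov = Σ(rp − r̄p)(rm − r̄m) / 7 = 3.0735
Var(rm) = Σ(rm − r̄m)² / 7 = 1.6377
β = Cov / Var = 3.0735 / 1.6377 = 1.8767

1.88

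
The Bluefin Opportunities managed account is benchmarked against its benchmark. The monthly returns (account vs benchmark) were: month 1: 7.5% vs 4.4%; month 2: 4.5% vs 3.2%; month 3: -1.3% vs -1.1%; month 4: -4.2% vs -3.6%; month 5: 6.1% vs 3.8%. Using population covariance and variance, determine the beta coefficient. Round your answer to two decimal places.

1.43

r̄p = 2.5200%,  r̄m = 1.3400%
Cov = Σ(rp − r̄p)(rm − r̄m) / 5 = 14.0492
Var(rm) = Σ(rm − r̄m)² / 5 = 9.8464
β = Cov / Var = 14.0492 / 9.8464 = 1.4268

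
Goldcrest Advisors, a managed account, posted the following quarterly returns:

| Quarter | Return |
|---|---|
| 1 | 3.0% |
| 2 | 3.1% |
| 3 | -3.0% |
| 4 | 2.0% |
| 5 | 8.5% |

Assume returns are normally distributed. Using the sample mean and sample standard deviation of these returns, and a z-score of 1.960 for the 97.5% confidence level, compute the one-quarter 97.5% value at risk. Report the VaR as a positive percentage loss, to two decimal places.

r̄ = (3 + 3.1 − 3 + 2 + 8.5) / 5 = 13.60 / 5 = 2.7200%
Sample σ = √[Σ(r − r̄)² / 4] = √[66.8680 / 4] = √16.7170 = 4.0886%
VaR = −(r̄ − z·σ) = −(2.7200 − 1.960 × 4.0886) = −(-5.2937) = 5.2937%

5.29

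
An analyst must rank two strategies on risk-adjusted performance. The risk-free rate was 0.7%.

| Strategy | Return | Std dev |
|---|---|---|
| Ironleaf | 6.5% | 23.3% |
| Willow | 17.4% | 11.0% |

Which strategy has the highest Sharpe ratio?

Ironleaf: Sharpe ratio = (6.5% − 0.7%) / 23.3% = 0.249
Willow: Sharpe ratio = (17.4% − 0.7%) / 11.0% = 1.518
Highest: Willow (1.518).

Willow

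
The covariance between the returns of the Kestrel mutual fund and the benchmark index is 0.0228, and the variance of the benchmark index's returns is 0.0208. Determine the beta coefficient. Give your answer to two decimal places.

1.10

β = Cov(Rp, Rm) / Var(Rm) = 0.0228 / 0.0208 = 1.0962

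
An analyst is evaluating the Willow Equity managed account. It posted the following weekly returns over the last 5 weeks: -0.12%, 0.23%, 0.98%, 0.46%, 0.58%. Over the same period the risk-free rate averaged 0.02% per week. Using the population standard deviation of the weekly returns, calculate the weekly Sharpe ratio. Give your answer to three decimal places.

Mean return r̄ = 2.130 / 5 = 0.4260%
Population std dev = √[0.6683 / 5] = 0.3656%
Sharpe = (r̄ − rf) / σ = (0.4260 − 0.02) / 0.3656 = 0.4060 / 0.3656 = 1.1105

1.111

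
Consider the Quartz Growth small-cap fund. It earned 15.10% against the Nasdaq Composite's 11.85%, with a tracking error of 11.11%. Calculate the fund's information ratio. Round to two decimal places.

IR = (Rp − Rb) / TE = (15.10% − 11.85%) / 11.11% = 3.25% / 11.11% = 0.2925

0.29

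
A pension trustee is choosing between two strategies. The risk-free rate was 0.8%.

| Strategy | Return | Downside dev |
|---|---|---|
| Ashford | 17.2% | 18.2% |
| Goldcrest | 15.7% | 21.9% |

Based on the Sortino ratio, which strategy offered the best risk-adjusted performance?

Ashford

Ashford: Sortino ratio = (17.2% − 0.8%) / 18.2% = 0.901
Goldcrest: Sortino ratio = (15.7% − 0.8%) / 21.9% = 0.680
Highest: Ashford (0.901).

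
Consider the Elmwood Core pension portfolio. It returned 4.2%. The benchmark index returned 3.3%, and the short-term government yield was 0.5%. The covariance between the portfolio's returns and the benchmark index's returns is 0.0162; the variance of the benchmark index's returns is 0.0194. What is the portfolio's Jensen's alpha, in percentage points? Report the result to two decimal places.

1.36

β = Cov / Var = 0.0162 / 0.0194 = 0.8351
E[R] = Rf + β(Rm − Rf) = 0.5% + 0.8351 × (3.3% − 0.5%) = 2.8383%
α = Rp − E[R] = 4.2% − 2.8383% = 1.3617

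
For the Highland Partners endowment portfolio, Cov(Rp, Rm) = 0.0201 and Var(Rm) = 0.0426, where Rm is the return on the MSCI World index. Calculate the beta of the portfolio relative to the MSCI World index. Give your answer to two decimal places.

β = Cov(Rp, Rm) / Var(Rm) = 0.0201 / 0.0426 = 0.4718

0.47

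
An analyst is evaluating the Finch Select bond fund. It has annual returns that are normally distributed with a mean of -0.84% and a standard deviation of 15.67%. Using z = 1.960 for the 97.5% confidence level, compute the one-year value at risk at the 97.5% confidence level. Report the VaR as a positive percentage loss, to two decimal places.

VaR (as % loss) = −(μ − z·σ) = −(-0.84% − 1.960 × 15.67%) = −(-31.5532%) = 31.5532%

31.55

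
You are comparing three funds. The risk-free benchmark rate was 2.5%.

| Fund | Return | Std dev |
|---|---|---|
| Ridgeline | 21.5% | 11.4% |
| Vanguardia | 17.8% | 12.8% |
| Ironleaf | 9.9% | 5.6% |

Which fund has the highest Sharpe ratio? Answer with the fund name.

Ridgeline: Sharpe ratio = (21.5% − 2.5%) / 11.4% = 1.667
Vanguardia: Sharpe ratio = (17.8% − 2.5%) / 12.8% = 1.195
Ironleaf: Sharpe ratio = (9.9% − 2.5%) / 5.6% = 1.321
Highest: Ridgeline (1.667).

Ridgeline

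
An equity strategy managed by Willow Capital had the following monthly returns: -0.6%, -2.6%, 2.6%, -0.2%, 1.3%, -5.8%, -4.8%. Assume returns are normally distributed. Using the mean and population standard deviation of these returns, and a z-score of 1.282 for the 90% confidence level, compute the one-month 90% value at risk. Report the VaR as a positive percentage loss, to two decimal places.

5.12

μ = (-0.6 − 2.6 + 2.6 − 0.2 + 1.3 − 5.8 − 4.8) / 7 = -10.10 / 7 = -1.4429%
Σ(r − μ)² = 57.7171; population σ = √(57.7171/7) = 2.8715%
VaR = −(μ − z·σ) = −(-1.4429 − 1.282 × 2.8715) = −(-5.1242) = 5.1242%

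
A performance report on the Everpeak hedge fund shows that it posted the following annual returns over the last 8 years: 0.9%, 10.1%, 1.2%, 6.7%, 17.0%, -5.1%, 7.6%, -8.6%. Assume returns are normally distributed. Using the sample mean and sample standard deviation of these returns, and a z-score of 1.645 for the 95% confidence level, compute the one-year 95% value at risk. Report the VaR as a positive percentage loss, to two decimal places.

Mean return μ = 29.80 / 8 = 3.7250%
Sample std dev = √[484.8750 / 7] = 8.3227%
VaR = −(μ − z·σ) = −(3.7250 − 1.645 × 8.3227) = −(-9.9658) = 9.9658%

9.97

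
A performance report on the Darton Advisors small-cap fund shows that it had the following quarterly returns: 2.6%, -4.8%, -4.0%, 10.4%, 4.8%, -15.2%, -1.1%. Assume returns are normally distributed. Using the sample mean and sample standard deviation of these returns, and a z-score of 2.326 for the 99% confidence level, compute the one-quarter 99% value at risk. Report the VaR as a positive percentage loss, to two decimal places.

20.07

Mean return r̄ = -7.30 / 7 = -1.0429%
Sample std dev = √[401.6371 / 6] = 8.1817%
VaR = −(r̄ − z·σ) = −(-1.0429 − 2.326 × 8.1817) = −(-20.0735) = 20.0735%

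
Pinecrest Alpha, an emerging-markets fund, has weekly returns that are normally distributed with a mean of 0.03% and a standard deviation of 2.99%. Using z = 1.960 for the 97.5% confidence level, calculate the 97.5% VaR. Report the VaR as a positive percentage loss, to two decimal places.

VaR (as % loss) = −(μ − z·σ) = −(0.03% − 1.960 × 2.99%) = −(-5.8304%) = 5.8304%

5.83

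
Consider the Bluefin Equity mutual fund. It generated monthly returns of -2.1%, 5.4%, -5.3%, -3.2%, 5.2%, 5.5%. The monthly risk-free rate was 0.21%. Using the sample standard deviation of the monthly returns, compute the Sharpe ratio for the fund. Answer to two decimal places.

0.14

r̄ = (-2.1 + 5.4 − 5.3 − 3.2 + 5.2 + 5.5) / 6 = 5.50 / 6 = 0.9167%
Σ(r − r̄)² = (-2.1 − 0.9167)² + (5.4 − 0.9167)² + … = 124.1483
sample σ = √(124.1483 / 5) = √24.8297 = 4.9829%
Sharpe = (r̄ − rf) / σ = (0.9167 − 0.21) / 4.9829 = 0.7067 / 4.9829 = 0.1418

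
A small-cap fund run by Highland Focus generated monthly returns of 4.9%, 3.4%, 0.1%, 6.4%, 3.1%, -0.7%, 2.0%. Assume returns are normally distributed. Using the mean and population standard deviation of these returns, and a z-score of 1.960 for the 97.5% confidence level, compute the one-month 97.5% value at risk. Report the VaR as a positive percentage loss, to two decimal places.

r̄ = (4.9 + 3.4 + 0.1 + 6.4 + 3.1 − 0.7 + 2) / 7 = 19.20 / 7 = 2.7429%
Population std dev = √[37.9771 / 7] = 2.3292%
VaR = −(r̄ − z·σ) = −(2.7429 − 1.960 × 2.3292) = −(-1.8223) = 1.8223%

1.82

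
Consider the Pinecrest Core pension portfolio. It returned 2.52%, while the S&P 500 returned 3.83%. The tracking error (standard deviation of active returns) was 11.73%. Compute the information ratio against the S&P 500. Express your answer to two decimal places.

-0.11

IR = (Rp − Rb) / TE = (2.52% − 3.83%) / 11.73% = -1.31% / 11.73% = -0.1117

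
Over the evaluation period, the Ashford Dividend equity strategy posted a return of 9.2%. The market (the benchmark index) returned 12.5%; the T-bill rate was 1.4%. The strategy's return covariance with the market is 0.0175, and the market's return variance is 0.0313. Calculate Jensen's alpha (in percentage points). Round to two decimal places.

1.59

β = Cov / Var = 0.0175 / 0.0313 = 0.5591
E[R] = Rf + β(Rm − Rf) = 1.4% + 0.5591 × (12.5% − 1.4%) = 7.6060%
α = Rp − E[R] = 9.2% − 7.6060% = 1.5940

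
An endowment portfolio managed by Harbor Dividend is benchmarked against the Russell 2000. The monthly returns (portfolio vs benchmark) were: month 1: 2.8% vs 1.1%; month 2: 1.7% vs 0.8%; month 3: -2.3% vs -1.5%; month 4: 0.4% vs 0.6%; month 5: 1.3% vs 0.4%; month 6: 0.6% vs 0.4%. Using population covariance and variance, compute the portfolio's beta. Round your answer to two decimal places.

r̄p = 0.7500%,  r̄m = 0.3000%
Cov = Σ(rp − r̄p)(rm − r̄m) / 6 = 1.2567
Var(rm) = Σ(rm − r̄m)² / 6 = 0.7067
β = Cov / Var = 1.2567 / 0.7067 = 1.7783

1.78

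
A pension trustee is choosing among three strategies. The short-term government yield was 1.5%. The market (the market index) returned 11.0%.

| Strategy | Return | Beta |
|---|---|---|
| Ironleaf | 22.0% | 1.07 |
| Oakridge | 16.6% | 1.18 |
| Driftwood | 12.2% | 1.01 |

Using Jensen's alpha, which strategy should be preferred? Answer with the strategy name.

Ironleaf

Ironleaf: α = 22.0% − [1.5% + 1.07 × (11.0% − 1.5%)] = 10.335
Oakridge: α = 16.6% − [1.5% + 1.18 × (11.0% − 1.5%)] = 3.890
Driftwood: α = 12.2% − [1.5% + 1.01 × (11.0% − 1.5%)] = 1.105
Highest: Ironleaf (10.335).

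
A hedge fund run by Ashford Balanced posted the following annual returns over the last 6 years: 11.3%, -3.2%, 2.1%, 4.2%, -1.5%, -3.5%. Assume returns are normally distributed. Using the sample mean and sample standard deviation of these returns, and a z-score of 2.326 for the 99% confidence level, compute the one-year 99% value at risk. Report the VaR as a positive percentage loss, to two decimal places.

11.58

r̄ = (11.3 − 3.2 + 2.1 + 4.2 − 1.5 − 3.5) / 6 = 9.40 / 6 = 1.5667%
Sample σ = √[Σ(r − r̄)² / 5] = √[159.7533 / 5] = √31.9507 = 5.6525%
VaR = −(r̄ − z·σ) = −(1.5667 − 2.326 × 5.6525) = −(-11.5810) = 11.5810%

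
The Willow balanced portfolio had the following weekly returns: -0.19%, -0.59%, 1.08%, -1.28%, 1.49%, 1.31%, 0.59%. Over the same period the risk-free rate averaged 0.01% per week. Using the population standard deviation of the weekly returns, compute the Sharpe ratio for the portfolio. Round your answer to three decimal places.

r̄ = (-0.19 − 0.59 + 1.08 − 1.28 + 1.49 + 1.31 + 0.59) / 7 = 0.3443%
Σ(r − r̄)² = 6.6436; population σ = √(6.6436/7) = 0.9742%
Sharpe = (r̄ − rf) / σ = (0.3443 − 0.01) / 0.9742 = 0.3343 / 0.9742 = 0.3432

0.343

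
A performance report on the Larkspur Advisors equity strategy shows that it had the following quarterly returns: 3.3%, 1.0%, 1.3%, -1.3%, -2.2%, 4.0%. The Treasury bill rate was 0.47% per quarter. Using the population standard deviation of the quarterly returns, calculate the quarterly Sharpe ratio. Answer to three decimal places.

0.245

r̄ = (3.3 + 1 + 1.3 − 1.3 − 2.2 + 4) / 6 = 1.0167%
Population std dev = √[29.9083 / 6] = 2.2326%
Sharpe = (r̄ − rf) / σ = (1.0167 − 0.47) / 2.2326 = 0.5467 / 2.2326 = 0.2449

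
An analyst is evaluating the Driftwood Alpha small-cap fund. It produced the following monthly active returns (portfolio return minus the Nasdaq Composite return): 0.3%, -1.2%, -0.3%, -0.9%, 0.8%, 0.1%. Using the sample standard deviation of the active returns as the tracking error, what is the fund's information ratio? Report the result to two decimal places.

-0.27

r̄ = (0.3 − 1.2 − 0.3 − 0.9 + 0.8 + 0.1) / 6 = -0.2000%
Sample std dev = √[2.8400 / 5] = 0.7537%
IR = r̄ / tracking error = -0.2000 / 0.7537 = -0.2654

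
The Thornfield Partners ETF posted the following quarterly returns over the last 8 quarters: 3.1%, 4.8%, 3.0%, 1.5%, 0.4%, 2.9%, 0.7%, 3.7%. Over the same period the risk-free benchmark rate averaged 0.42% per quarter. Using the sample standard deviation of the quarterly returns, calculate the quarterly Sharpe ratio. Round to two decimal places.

1.38

r̄ = (3.1 + 4.8 + 3 + 1.5 + 0.4 + 2.9 + 0.7 + 3.7) / 8 = 2.5125%
Sample std dev = √[16.1488 / 7] = 1.5189%
Sharpe = (r̄ − rf) / σ = (2.5125 − 0.42) / 1.5189 = 2.0925 / 1.5189 = 1.3776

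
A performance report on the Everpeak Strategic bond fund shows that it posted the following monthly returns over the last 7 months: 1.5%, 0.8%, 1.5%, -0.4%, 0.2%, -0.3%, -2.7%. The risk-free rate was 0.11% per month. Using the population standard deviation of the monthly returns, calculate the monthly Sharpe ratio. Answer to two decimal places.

μ = (1.5 + 0.8 + 1.5 − 0.4 + 0.2 − 0.3 − 2.7) / 7 = 0.0857%
Σ(r − μ)² = 12.6686; population σ = √(12.6686/7) = 1.3453%
Sharpe = (μ − rf) / σ = (0.0857 − 0.11) / 1.3453 = -0.0243 / 1.3453 = -0.0181

-0.02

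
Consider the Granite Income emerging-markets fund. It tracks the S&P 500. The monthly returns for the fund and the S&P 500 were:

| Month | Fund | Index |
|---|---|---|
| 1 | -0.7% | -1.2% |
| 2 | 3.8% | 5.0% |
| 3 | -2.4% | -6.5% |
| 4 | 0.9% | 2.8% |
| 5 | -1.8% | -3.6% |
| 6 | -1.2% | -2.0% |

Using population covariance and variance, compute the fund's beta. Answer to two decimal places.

r̄p = -0.2333%,  r̄m = -0.9167%
Cov = Σ(rp − r̄p)(rm − r̄m) / 6 = 7.5928
Var(rm) = Σ(rm − r̄m)² / 6 = 14.7414
β = Cov / Var = 7.5928 / 14.7414 = 0.5151

0.52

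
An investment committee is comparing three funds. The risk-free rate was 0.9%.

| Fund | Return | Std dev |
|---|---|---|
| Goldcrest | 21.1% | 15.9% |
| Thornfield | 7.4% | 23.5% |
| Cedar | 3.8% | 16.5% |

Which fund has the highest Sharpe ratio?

Goldcrest: Sharpe ratio = (21.1% − 0.9%) / 15.9% = 1.270
Thornfield: Sharpe ratio = (7.4% − 0.9%) / 23.5% = 0.277
Cedar: Sharpe ratio = (3.8% − 0.9%) / 16.5% = 0.176
Highest: Goldcrest (1.270).

Goldcrest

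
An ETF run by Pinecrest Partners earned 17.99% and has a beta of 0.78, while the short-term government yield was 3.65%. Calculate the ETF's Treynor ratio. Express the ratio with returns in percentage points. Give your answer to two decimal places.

18.38

Treynor = (Rp − Rf) / β = (17.99% − 3.65%) / 0.78 = 14.34 / 0.78 = 18.3846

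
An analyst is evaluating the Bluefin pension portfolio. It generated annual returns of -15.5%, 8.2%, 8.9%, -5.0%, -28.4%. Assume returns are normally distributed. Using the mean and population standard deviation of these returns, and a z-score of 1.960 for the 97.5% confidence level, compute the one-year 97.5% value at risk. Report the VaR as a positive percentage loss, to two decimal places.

34.30

Mean return μ = -31.80 / 5 = -6.3600%
Population std dev = √[1016.0120 / 5] = 14.2549%
VaR = −(μ − z·σ) = −(-6.3600 − 1.960 × 14.2549) = −(-34.2996) = 34.2996%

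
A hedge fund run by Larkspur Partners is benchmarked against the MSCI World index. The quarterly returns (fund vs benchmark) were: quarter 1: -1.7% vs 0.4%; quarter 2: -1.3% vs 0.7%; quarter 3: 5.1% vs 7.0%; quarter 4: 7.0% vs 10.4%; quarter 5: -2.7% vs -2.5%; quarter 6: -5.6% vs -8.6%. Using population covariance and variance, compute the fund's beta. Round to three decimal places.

r̄p = 0.1333%,  r̄m = 1.2333%
Cov = Σ(rp − r̄p)(rm − r̄m) / 6 = 26.8056
Var(rm) = Σ(rm − r̄m)² / 6 = 38.1489
β = Cov / Var = 26.8056 / 38.1489 = 0.7027

0.703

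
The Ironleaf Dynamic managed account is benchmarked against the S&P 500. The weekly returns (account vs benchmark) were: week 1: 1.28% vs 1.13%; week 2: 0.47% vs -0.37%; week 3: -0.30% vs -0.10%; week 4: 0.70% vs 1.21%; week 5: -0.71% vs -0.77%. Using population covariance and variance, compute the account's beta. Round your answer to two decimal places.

r̄p = 0.2880%,  r̄m = 0.2200%
Cov = Σ(rp − r̄p)(rm − r̄m) / 5 = 0.4759
Var(rm) = Σ(rm − r̄m)² / 5 = 0.6478
β = Cov / Var = 0.4759 / 0.6478 = 0.7346

0.73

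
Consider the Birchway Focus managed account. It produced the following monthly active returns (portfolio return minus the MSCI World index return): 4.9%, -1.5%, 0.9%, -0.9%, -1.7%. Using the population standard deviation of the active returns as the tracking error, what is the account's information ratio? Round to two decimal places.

0.14

r̄ = (4.9 − 1.5 + 0.9 − 0.9 − 1.7) / 5 = 1.70 / 5 = 0.3400%
Σ(r − r̄)² = (4.9 − 0.3400)² + (-1.5 − 0.3400)² + … = 30.1920
population σ = √(30.1920 / 5) = √6.0384 = 2.4573%
IR = r̄ / tracking error = 0.3400 / 2.4573 = 0.1384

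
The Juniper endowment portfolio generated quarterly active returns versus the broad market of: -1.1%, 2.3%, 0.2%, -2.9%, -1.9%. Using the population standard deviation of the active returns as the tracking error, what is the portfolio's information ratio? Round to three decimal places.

Mean return μ = -3.40 / 5 = -0.6800%
Population σ = √[Σ(r − μ)² / 5] = √[16.2480 / 5] = √3.2496 = 1.8027%
IR = μ / tracking error = -0.6800 / 1.8027 = -0.3772

-0.377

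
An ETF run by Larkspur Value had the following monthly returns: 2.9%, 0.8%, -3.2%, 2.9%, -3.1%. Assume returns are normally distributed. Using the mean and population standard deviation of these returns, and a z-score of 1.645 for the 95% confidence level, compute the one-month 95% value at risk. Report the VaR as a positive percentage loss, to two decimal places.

4.43

r̄ = (2.9 + 0.8 − 3.2 + 2.9 − 3.1) / 5 = 0.0600%
Σ(r − r̄)² = (2.9 − 0.0600)² + (0.8 − 0.0600)² + … = 37.2920
population σ = √(37.2920 / 5) = √7.4584 = 2.7310%
VaR = −(r̄ − z·σ) = −(0.0600 − 1.645 × 2.7310) = −(-4.4325) = 4.4325%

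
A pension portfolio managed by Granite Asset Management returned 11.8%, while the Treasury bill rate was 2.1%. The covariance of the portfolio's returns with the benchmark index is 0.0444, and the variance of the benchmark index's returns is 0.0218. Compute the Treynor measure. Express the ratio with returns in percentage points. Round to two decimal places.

4.76

β = Cov / Var = 0.0444 / 0.0218 = 2.0367
Treynor = (Rp − Rf) / β = (11.8% − 2.1%) / 2.0367 = 9.70 / 2.0367 = 4.7626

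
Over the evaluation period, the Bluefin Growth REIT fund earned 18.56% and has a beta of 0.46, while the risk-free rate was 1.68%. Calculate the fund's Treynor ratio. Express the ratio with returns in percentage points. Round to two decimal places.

36.70

Treynor = (Rp − Rf) / β = (18.56% − 1.68%) / 0.46 = 16.88 / 0.46 = 36.6957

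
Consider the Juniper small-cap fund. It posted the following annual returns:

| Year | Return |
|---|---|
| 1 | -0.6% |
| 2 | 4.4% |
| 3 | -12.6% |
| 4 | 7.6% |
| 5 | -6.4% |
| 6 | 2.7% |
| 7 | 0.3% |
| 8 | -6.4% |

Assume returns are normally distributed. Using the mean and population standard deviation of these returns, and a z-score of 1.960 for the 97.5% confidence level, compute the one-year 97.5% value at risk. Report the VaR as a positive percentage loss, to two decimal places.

Mean return r̄ = -11.00 / 8 = -1.3750%
Population σ = √[Σ(r − r̄)² / 8] = √[310.4150 / 8] = √38.8019 = 6.2291%
VaR = −(r̄ − z·σ) = −(-1.3750 − 1.960 × 6.2291) = −(-13.5840) = 13.5840%

13.58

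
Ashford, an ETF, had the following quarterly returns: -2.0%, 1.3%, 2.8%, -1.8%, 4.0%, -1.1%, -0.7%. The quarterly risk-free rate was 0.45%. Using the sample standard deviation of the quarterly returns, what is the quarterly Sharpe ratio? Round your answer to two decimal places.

Mean return μ = 2.50 / 7 = 0.3571%
Sample std dev = √[33.5771 / 6] = 2.3656%
Sharpe = (μ − rf) / σ = (0.3571 − 0.45) / 2.3656 = -0.0929 / 2.3656 = -0.0393

-0.04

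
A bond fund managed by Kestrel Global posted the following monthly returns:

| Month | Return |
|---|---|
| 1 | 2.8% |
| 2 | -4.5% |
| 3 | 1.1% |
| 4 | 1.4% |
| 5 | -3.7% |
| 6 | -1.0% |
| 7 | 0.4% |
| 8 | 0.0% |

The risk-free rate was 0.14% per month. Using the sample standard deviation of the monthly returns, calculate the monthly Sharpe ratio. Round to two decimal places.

r̄ = (2.8 − 4.5 + 1.1 + 1.4 − 3.7 − 1 + 0.4 + 0) / 8 = -3.50 / 8 = -0.4375%
Σ(r − r̄)² = (2.8 − (-0.4375))² + (-4.5 − (-0.4375))² + (1.1 − (-0.4375))² + … = 44.5788
σ = √[44.5788 / 7] = 2.5236%
Sharpe = (r̄ − rf) / σ = (-0.4375 − 0.14) / 2.5236 = -0.5775 / 2.5236 = -0.2288

-0.23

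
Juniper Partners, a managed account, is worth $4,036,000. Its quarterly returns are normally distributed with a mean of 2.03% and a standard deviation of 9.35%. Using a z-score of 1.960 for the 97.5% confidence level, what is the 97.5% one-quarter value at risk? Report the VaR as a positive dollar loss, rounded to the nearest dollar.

$657,707

Return at the 97.5% tail: μ − z·σ = 2.03% − 1.960 × 9.35% = 2.03 − 18.3260 = -16.2960%
VaR = −(-16.2960%) × $4,036,000 = 16.2960% × $4,036,000 = $657,707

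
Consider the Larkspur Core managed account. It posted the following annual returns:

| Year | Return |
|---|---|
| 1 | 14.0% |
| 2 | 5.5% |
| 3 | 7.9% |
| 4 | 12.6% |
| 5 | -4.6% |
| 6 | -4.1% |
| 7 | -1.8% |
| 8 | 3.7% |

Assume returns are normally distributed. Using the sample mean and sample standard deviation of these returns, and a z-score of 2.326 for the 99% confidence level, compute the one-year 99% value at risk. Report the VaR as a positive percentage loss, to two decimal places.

12.64

r̄ = (14 + 5.5 + 7.9 + 12.6 − 4.6 − 4.1 − 1.8 + 3.7) / 8 = 33.20 / 8 = 4.1500%
Sample σ = √[Σ(r − r̄)² / 7] = √[364.5400 / 7] = √52.0771 = 7.2164%
VaR = −(r̄ − z·σ) = −(4.1500 − 2.326 × 7.2164) = −(-12.6353) = 12.6353%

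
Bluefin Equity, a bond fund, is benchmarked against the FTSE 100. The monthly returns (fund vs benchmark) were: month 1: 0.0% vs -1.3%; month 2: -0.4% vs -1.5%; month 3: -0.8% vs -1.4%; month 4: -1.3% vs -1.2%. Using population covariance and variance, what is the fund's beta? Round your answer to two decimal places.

r̄p = -0.6250%,  r̄m = -1.3500%
Cov = Σ(rp − r̄p)(rm − r̄m) / 4 = -0.0238
Var(rm) = Σ(rm − r̄m)² / 4 = 0.0125
β = Cov / Var = -0.0238 / 0.0125 = -1.9040

-1.90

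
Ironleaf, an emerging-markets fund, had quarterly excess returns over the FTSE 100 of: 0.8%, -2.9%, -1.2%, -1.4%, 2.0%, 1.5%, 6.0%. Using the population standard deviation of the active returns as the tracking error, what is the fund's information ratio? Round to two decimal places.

r̄ = (0.8 − 2.9 − 1.2 − 1.4 + 2 + 1.5 + 6) / 7 = 0.6857%
Population std dev = √[51.4086 / 7] = 2.7100%
IR = r̄ / tracking error = 0.6857 / 2.7100 = 0.2530

0.25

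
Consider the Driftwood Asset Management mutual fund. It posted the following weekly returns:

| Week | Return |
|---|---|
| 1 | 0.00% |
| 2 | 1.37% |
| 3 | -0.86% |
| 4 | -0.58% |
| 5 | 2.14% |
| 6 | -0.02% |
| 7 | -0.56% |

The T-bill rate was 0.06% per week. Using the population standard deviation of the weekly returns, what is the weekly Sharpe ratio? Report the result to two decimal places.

0.15

r̄ = (0 + 1.37 − 0.86 − 0.58 + 2.14 − 0.02 − 0.56) / 7 = 1.490 / 7 = 0.2129%
Population std dev = √[7.5293 / 7] = 1.0371%
Sharpe = (r̄ − rf) / σ = (0.2129 − 0.06) / 1.0371 = 0.1529 / 1.0371 = 0.1474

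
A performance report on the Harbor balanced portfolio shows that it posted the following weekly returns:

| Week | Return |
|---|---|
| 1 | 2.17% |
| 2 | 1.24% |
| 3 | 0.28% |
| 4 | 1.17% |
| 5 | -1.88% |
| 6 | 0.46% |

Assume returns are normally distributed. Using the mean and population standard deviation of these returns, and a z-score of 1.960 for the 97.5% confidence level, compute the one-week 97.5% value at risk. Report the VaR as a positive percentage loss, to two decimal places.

1.89

r̄ = (2.17 + 1.24 + 0.28 + 1.17 − 1.88 + 0.46) / 6 = 0.5733%
Σ(r − r̄)² = 9.4675; population σ = √(9.4675/6) = 1.2562%
VaR = −(r̄ − z·σ) = −(0.5733 − 1.960 × 1.2562) = −(-1.8889) = 1.8889%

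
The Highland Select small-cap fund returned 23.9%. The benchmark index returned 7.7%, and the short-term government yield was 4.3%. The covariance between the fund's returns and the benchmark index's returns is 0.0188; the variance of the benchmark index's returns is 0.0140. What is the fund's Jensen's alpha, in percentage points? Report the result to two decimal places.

β = Cov / Var = 0.0188 / 0.0140 = 1.3429
E[R] = Rf + β(Rm − Rf) = 4.3% + 1.3429 × (7.7% − 4.3%) = 8.8659%
α = Rp − E[R] = 23.9% − 8.8659% = 15.0341

15.03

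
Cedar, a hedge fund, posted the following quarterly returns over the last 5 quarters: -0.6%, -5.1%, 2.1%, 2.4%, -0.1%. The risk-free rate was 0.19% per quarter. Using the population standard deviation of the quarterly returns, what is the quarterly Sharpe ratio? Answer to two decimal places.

-0.17

r̄ = (-0.6 − 5.1 + 2.1 + 2.4 − 0.1) / 5 = -0.2600%
Population std dev = √[36.2120 / 5] = 2.6912%
Sharpe = (r̄ − rf) / σ = (-0.2600 − 0.19) / 2.6912 = -0.4500 / 2.6912 = -0.1672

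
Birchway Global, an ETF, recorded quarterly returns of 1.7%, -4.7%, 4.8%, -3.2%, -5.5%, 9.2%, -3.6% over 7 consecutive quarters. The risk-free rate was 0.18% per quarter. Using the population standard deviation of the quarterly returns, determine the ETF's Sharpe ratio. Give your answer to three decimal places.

-0.071

r̄ = (1.7 − 4.7 + 4.8 − 3.2 − 5.5 + 9.2 − 3.6) / 7 = -0.1857%
Σ(r − r̄)² = (1.7 − (-0.1857))² + (-4.7 − (-0.1857))² + (4.8 − (-0.1857))² + … = 185.8686
σ = √[185.8686 / 7] = 5.1529%
Sharpe = (r̄ − rf) / σ = (-0.1857 − 0.18) / 5.1529 = -0.3657 / 5.1529 = -0.0710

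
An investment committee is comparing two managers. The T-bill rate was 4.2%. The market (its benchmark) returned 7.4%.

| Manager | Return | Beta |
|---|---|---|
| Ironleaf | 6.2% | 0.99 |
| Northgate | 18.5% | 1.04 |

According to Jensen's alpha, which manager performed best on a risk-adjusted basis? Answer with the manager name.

Northgate

Ironleaf: α = 6.2% − [4.2% + 0.99 × (7.4% − 4.2%)] = -1.168
Northgate: α = 18.5% − [4.2% + 1.04 × (7.4% − 4.2%)] = 10.972
Highest: Northgate (10.972).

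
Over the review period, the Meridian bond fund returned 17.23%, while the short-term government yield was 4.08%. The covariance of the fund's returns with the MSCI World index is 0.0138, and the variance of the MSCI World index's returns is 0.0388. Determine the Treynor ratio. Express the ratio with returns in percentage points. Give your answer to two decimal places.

36.97

β = Cov / Var = 0.0138 / 0.0388 = 0.3557
Treynor = (Rp − Rf) / β = (17.23% − 4.08%) / 0.3557 = 13.15 / 0.3557 = 36.9694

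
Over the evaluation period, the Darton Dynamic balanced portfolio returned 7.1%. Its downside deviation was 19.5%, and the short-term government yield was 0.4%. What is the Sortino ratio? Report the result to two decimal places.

Sortino = (Rp − Rf) / σd = (7.1% − 0.4%) / 19.5% = 6.70% / 19.5% = 0.3436

0.34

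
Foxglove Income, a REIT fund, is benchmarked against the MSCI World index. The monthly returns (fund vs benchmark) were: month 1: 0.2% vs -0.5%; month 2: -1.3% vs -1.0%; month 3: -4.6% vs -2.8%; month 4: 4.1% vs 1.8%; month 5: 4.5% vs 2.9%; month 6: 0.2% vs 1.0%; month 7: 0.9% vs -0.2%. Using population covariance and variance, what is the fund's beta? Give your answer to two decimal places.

r̄p = 0.5714%,  r̄m = 0.1714%
Cov = Σ(rp − r̄p)(rm − r̄m) / 7 = 4.8349
Var(rm) = Σ(rm − r̄m)² / 7 = 3.0820
β = Cov / Var = 4.8349 / 3.0820 = 1.5688

1.57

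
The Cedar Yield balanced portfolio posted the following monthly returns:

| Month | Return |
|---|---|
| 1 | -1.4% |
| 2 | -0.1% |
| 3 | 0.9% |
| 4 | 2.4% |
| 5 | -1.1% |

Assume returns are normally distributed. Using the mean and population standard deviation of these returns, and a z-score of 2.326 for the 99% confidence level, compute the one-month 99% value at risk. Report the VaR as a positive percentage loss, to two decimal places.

3.09

μ = (-1.4 − 0.1 + 0.9 + 2.4 − 1.1) / 5 = 0.70 / 5 = 0.1400%
Population σ = √[Σ(r − μ)² / 5] = √[9.6520 / 5] = √1.9304 = 1.3894%
VaR = −(μ − z·σ) = −(0.1400 − 2.326 × 1.3894) = −(-3.0917) = 3.0917%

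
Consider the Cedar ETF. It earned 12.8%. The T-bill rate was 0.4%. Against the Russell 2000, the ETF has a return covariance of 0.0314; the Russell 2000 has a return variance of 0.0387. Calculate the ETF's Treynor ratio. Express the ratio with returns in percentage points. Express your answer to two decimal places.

15.28

β = Cov / Var = 0.0314 / 0.0387 = 0.8114
Treynor = (Rp − Rf) / β = (12.8% − 0.4%) / 0.8114 = 12.40 / 0.8114 = 15.2822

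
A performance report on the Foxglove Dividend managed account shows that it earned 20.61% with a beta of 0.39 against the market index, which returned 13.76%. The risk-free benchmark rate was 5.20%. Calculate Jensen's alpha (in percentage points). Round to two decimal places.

CAPM expected return = Rf + β(Rm − Rf) = 5.20% + 0.39 × (13.76% − 5.20%) = 5.2 + 0.39 × 8.56 = 8.5384%
Jensen's α = Rp − E[R] = 20.61% − 8.5384% = 12.0716

12.07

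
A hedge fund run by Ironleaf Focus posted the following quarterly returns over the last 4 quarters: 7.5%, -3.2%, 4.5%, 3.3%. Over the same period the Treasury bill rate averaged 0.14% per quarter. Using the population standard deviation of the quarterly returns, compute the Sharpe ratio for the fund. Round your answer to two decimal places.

0.74

Mean return r̄ = 12.10 / 4 = 3.0250%
Σ(r − r̄)² = 61.0275; population σ = √(61.0275/4) = 3.9060%
Sharpe = (r̄ − rf) / σ = (3.0250 − 0.14) / 3.9060 = 2.8850 / 3.9060 = 0.7386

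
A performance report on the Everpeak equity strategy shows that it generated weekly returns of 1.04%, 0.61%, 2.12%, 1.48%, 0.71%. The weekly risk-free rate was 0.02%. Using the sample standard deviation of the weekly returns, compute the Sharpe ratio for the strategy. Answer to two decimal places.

Mean return μ = 5.960 / 5 = 1.1920%
Σ(r − μ)² = 1.5383; sample σ = √(1.5383/4) = 0.6201%
Sharpe = (μ − rf) / σ = (1.1920 − 0.02) / 0.6201 = 1.1720 / 0.6201 = 1.8900

1.89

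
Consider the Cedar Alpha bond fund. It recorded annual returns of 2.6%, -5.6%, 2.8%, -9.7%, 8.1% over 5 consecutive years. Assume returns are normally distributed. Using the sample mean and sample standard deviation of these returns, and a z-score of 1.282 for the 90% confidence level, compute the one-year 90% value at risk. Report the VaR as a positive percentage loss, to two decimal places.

9.54

r̄ = (2.6 − 5.6 + 2.8 − 9.7 + 8.1) / 5 = -1.80 / 5 = -0.3600%
Σ(r − r̄)² = (2.6 − (-0.3600))² + (-5.6 − (-0.3600))² + … = 205.0120
σ = √[205.0120 / 4] = 7.1591%
VaR = −(r̄ − z·σ) = −(-0.3600 − 1.282 × 7.1591) = −(-9.5380) = 9.5380%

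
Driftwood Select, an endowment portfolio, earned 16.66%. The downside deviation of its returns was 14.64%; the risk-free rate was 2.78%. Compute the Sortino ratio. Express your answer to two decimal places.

0.95

Sortino = (Rp − Rf) / σd = (16.66% − 2.78%) / 14.64% = 13.88% / 14.64% = 0.9481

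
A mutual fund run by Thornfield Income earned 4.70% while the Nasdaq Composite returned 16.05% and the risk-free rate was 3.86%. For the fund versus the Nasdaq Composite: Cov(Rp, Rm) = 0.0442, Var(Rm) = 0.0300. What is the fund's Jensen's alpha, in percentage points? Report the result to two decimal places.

-17.12

β = Cov / Var = 0.0442 / 0.0300 = 1.4733
E[R] = Rf + β(Rm − Rf) = 3.86% + 1.4733 × (16.05% − 3.86%) = 21.8195%
α = Rp − E[R] = 4.70% − 21.8195% = -17.1195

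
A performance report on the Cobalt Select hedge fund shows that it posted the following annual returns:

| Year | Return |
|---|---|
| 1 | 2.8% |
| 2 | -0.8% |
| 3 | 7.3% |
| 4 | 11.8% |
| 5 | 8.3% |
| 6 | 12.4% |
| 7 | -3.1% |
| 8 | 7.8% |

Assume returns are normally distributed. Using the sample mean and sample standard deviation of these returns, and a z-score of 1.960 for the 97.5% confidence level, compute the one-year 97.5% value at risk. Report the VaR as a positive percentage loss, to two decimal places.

r̄ = (2.8 − 0.8 + 7.3 + 11.8 + 8.3 + 12.4 − 3.1 + 7.8) / 8 = 5.8125%
Σ(r − r̄)² = 223.8288; sample σ = √(223.8288/7) = 5.6547%
VaR = −(r̄ − z·σ) = −(5.8125 − 1.960 × 5.6547) = −(-5.2707) = 5.2707%

5.27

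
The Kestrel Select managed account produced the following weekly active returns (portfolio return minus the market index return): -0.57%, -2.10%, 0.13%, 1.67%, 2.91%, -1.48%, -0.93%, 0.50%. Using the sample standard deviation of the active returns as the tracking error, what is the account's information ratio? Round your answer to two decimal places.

0.01

Mean return μ = 0.130 / 8 = 0.0163%
Σ(r − μ)² = (-0.57 − 0.0163)² + (-2.1 − 0.0163)² + (0.13 − 0.0163)² + … = 19.3120
σ = √[19.3120 / 7] = 1.6610%
IR = μ / tracking error = 0.0163 / 1.6610 = 0.0098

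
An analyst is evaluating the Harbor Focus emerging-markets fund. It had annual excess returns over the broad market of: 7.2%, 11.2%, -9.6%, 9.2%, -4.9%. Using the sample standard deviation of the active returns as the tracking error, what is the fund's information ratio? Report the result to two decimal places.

Mean return r̄ = 13.10 / 5 = 2.6200%
Sample σ = √[Σ(r − r̄)² / 4] = √[343.7680 / 4] = √85.9420 = 9.2705%
IR = r̄ / tracking error = 2.6200 / 9.2705 = 0.2826

0.28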